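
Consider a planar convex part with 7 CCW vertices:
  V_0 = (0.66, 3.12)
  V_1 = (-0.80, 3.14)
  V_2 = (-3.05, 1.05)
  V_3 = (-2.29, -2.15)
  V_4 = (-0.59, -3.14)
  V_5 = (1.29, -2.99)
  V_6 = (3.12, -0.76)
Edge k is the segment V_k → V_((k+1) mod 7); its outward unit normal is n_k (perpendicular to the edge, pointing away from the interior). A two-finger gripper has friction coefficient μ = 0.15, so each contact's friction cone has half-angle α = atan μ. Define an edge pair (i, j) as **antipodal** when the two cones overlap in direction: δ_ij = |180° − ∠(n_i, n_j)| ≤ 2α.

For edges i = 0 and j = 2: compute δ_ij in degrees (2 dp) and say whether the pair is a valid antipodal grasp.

δ = 75.85°, invalid

α = atan 0.15 = 8.53°;  2α = 17.06°
edge 0: e_0 = (-1.46, +0.02);  n_0 = (+0.0137, +0.9999)
edge 2: e_2 = (+0.76, -3.20);  n_2 = (-0.9729, -0.2311)
∠(n_0, n_2) = 104.15°
δ = |180° − 104.15°| = 75.85°
75.85° > 2α = 17.06°  →  invalid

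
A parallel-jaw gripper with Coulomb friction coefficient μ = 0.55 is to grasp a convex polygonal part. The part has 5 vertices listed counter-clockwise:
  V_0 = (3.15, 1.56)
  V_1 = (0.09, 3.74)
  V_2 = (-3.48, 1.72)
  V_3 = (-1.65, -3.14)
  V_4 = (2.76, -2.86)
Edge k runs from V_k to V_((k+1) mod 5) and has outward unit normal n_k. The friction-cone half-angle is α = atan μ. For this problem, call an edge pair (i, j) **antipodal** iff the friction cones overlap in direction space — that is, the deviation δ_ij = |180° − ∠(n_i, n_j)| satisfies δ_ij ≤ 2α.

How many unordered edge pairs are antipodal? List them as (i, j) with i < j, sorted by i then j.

count = 5; pairs: (0,2), (0,3), (1,3), (1,4), (2,4)

α = atan 0.55 = 28.81°;  2α = 57.62°
n_0 = (+0.5802, +0.8145)
n_1 = (-0.4925, +0.8703)
n_2 = (-0.9359, -0.3524)
n_3 = (+0.0634, -0.9980)
n_4 = (+0.9961, -0.0879)
  (0,1): δ = 115.03°  ·
  (0,2): δ = 33.90°  ✓
  (0,3): δ = 39.10°  ✓
  (0,4): δ = 120.42°  ·
  (1,2): δ = 98.87°  ·
  (1,3): δ = 25.87°  ✓
  (1,4): δ = 55.46°  ✓
  (2,3): δ = 107.00°  ·
  (2,4): δ = 25.68°  ✓
  (3,4): δ = 98.68°  ·
antipodal pairs: 5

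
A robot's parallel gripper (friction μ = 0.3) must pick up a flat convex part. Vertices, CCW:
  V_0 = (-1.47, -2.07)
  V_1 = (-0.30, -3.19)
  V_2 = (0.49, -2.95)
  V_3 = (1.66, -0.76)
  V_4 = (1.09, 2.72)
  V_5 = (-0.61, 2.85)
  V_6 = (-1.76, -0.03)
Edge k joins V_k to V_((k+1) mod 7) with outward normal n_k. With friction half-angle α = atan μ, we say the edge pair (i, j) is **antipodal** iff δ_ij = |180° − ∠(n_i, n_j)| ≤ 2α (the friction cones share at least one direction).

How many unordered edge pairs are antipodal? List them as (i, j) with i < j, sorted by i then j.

count = 4; pairs: (1,4), (2,5), (3,5), (3,6)

α = atan 0.3 = 16.70°;  2α = 33.40°
n_0 = (-0.6915, -0.7224)
n_1 = (+0.2907, -0.9568)
n_2 = (+0.8820, -0.4712)
n_3 = (+0.9868, +0.1616)
n_4 = (+0.0762, +0.9971)
n_5 = (-0.9287, +0.3708)
n_6 = (-0.9900, -0.1407)
  (0,1): δ = 119.35°  ·
  (0,2): δ = 74.36°  ·
  (0,3): δ = 36.95°  ·
  (0,4): δ = 39.38°  ·
  (0,5): δ = 111.98°  ·
  (0,6): δ = 141.84°  ·
  (1,2): δ = 135.01°  ·
  (1,3): δ = 97.60°  ·
  (1,4): δ = 21.27°  ✓
  (1,5): δ = 51.33°  ·
  (1,6): δ = 81.19°  ·
  (2,3): δ = 142.58°  ·
  (2,4): δ = 66.26°  ·
  (2,5): δ = 6.35°  ✓
  (2,6): δ = 36.20°  ·
  (3,4): δ = 103.67°  ·
  (3,5): δ = 31.07°  ✓
  (3,6): δ = 1.21°  ✓
  (4,5): δ = 107.39°  ·
  (4,6): δ = 77.54°  ·
  (5,6): δ = 150.14°  ·
antipodal pairs: 4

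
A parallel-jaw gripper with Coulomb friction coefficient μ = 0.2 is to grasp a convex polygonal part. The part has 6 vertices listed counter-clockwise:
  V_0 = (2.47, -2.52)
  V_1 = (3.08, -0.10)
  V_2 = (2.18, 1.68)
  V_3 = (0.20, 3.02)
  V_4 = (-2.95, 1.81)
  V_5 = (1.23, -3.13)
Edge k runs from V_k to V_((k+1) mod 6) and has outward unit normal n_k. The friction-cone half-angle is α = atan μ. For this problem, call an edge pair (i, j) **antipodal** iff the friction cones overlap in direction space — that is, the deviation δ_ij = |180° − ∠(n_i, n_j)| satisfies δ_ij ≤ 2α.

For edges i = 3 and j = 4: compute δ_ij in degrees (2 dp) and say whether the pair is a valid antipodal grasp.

α = atan 0.2 = 11.31°;  2α = 22.62°
edge 3: e_3 = (-3.15, -1.21);  n_3 = (-0.3586, +0.9335)
edge 4: e_4 = (+4.18, -4.94);  n_4 = (-0.7634, -0.6459)
∠(n_3, n_4) = 109.22°
δ = |180° − 109.22°| = 70.78°
70.78° > 2α = 22.62°  →  invalid

δ = 70.78°, invalid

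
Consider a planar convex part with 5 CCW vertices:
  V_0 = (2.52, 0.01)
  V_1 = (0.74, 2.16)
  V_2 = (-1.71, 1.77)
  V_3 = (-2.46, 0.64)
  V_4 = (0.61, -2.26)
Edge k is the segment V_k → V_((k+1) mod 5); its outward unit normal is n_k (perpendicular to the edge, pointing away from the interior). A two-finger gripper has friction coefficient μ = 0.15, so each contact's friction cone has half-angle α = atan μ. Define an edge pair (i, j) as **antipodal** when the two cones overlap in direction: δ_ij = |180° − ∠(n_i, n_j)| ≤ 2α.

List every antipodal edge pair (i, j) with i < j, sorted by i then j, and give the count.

α = atan 0.15 = 8.53°;  2α = 17.06°
n_0 = (+0.7703, +0.6377)
n_1 = (-0.1572, +0.9876)
n_2 = (-0.8332, +0.5530)
n_3 = (-0.6867, -0.7269)
n_4 = (+0.7652, -0.6438)
  (0,1): δ = 120.58°  ·
  (0,2): δ = 73.19°  ·
  (0,3): δ = 7.01°  ✓
  (0,4): δ = 100.30°  ·
  (1,2): δ = 132.62°  ·
  (1,3): δ = 52.41°  ·
  (1,4): δ = 40.88°  ·
  (2,3): δ = 99.80°  ·
  (2,4): δ = 6.50°  ✓
  (3,4): δ = 86.71°  ·
antipodal pairs: 2

count = 2; pairs: (0,3), (2,4)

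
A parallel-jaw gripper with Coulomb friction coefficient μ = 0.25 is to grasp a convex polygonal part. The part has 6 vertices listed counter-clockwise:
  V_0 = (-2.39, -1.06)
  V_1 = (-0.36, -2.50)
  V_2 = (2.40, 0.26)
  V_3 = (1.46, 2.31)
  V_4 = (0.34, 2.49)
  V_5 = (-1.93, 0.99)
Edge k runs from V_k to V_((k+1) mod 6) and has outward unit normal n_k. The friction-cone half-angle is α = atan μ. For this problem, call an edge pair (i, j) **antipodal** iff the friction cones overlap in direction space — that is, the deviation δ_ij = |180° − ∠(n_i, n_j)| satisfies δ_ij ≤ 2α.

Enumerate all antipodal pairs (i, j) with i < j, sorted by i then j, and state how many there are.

count = 2; pairs: (0,3), (1,4)

α = atan 0.25 = 14.04°;  2α = 28.07°
n_0 = (-0.5786, -0.8156)
n_1 = (+0.7071, -0.7071)
n_2 = (+0.9090, +0.4168)
n_3 = (+0.1587, +0.9873)
n_4 = (-0.5513, +0.8343)
n_5 = (-0.9757, +0.2189)
  (0,1): δ = 99.65°  ·
  (0,2): δ = 30.02°  ·
  (0,3): δ = 26.22°  ✓
  (0,4): δ = 68.81°  ·
  (0,5): δ = 112.70°  ·
  (1,2): δ = 110.37°  ·
  (1,3): δ = 54.13°  ·
  (1,4): δ = 11.54°  ✓
  (1,5): δ = 32.35°  ·
  (2,3): δ = 123.76°  ·
  (2,4): δ = 81.18°  ·
  (2,5): δ = 37.28°  ·
  (3,4): δ = 137.41°  ·
  (3,5): δ = 93.52°  ·
  (4,5): δ = 136.10°  ·
antipodal pairs: 2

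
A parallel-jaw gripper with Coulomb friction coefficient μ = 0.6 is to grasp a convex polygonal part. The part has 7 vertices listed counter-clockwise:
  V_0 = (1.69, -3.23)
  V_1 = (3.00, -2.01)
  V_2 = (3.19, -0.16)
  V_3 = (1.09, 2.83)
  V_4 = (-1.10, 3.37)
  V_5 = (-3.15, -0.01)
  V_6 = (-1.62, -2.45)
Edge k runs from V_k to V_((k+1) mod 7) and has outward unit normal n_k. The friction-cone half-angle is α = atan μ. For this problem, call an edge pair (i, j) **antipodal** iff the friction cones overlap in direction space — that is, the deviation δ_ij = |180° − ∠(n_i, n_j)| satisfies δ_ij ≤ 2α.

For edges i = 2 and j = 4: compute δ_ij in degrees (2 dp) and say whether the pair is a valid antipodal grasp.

δ = 66.32°, invalid

α = atan 0.6 = 30.96°;  2α = 61.93°
edge 2: e_2 = (-2.10, +2.99);  n_2 = (+0.8183, +0.5747)
edge 4: e_4 = (-2.05, -3.38);  n_4 = (-0.8550, +0.5186)
∠(n_2, n_4) = 113.68°
δ = |180° − 113.68°| = 66.32°
66.32° > 2α = 61.93°  →  invalid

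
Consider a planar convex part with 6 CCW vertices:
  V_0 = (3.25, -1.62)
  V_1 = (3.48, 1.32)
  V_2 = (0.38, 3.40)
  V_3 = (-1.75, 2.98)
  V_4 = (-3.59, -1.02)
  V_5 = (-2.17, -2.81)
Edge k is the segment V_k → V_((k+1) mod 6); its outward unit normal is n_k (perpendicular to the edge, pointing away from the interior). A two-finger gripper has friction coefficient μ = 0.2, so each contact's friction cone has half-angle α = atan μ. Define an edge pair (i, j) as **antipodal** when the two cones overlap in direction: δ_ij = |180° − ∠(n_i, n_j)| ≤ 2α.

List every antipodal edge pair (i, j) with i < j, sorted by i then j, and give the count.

count = 3; pairs: (0,3), (1,4), (2,5)

α = atan 0.2 = 11.31°;  2α = 22.62°
n_0 = (+0.9970, -0.0780)
n_1 = (+0.5572, +0.8304)
n_2 = (-0.1935, +0.9811)
n_3 = (-0.9085, +0.4179)
n_4 = (-0.7834, -0.6215)
n_5 = (+0.2144, -0.9767)
  (0,1): δ = 119.39°  ·
  (0,2): δ = 74.37°  ·
  (0,3): δ = 20.23°  ✓
  (0,4): δ = 42.90°  ·
  (0,5): δ = 106.86°  ·
  (1,2): δ = 134.99°  ·
  (1,3): δ = 80.84°  ·
  (1,4): δ = 17.71°  ✓
  (1,5): δ = 46.24°  ·
  (2,3): δ = 125.86°  ·
  (2,4): δ = 62.73°  ·
  (2,5): δ = 1.23°  ✓
  (3,4): δ = 116.87°  ·
  (3,5): δ = 52.91°  ·
  (4,5): δ = 116.04°  ·
antipodal pairs: 3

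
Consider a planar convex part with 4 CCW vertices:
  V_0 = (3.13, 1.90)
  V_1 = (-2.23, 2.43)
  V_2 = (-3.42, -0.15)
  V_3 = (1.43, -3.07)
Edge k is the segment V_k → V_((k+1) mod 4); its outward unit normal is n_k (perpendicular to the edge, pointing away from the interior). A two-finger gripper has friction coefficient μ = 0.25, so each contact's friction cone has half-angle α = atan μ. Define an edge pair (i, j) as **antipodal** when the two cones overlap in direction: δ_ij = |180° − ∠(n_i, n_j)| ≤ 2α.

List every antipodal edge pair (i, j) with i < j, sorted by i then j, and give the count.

α = atan 0.25 = 14.04°;  2α = 28.07°
n_0 = (+0.0984, +0.9951)
n_1 = (-0.9081, +0.4188)
n_2 = (-0.5158, -0.8567)
n_3 = (+0.9462, -0.3236)
  (0,1): δ = 109.11°  ·
  (0,2): δ = 25.40°  ✓
  (0,3): δ = 76.76°  ·
  (1,2): δ = 96.29°  ·
  (1,3): δ = 5.88°  ✓
  (2,3): δ = 77.83°  ·
antipodal pairs: 2

count = 2; pairs: (0,2), (1,3)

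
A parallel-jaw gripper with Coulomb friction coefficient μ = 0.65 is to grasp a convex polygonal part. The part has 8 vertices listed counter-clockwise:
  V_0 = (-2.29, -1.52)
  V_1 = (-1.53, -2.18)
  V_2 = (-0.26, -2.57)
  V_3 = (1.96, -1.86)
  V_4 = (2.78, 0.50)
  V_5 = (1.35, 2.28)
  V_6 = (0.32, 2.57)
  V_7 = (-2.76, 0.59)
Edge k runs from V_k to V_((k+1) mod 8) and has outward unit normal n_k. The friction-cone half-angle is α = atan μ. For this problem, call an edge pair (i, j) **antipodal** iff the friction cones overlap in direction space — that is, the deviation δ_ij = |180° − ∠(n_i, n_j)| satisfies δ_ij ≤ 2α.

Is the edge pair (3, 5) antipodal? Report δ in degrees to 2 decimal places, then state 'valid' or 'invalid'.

α = atan 0.65 = 33.02°;  2α = 66.05°
edge 3: e_3 = (+0.82, +2.36);  n_3 = (+0.9446, -0.3282)
edge 5: e_5 = (-1.03, +0.29);  n_5 = (+0.2710, +0.9626)
∠(n_3, n_5) = 93.44°
δ = |180° − 93.44°| = 86.56°
86.56° > 2α = 66.05°  →  invalid

δ = 86.56°, invalid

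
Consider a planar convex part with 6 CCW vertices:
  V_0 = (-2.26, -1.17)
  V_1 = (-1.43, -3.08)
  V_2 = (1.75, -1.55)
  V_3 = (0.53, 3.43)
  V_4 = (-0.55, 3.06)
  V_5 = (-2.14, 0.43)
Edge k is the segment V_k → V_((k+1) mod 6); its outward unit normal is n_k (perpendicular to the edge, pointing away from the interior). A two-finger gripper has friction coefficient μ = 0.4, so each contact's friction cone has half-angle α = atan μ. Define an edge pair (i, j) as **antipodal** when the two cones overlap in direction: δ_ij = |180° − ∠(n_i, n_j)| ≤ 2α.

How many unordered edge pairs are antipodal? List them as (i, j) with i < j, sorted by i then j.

α = atan 0.4 = 21.80°;  2α = 43.60°
n_0 = (-0.9171, -0.3986)
n_1 = (+0.4336, -0.9011)
n_2 = (+0.9713, +0.2379)
n_3 = (-0.3241, +0.9460)
n_4 = (-0.8558, +0.5174)
n_5 = (-0.9972, +0.0748)
  (0,1): δ = 87.79°  ·
  (0,2): δ = 9.72°  ✓
  (0,3): δ = 85.42°  ·
  (0,4): δ = 125.36°  ·
  (0,5): δ = 152.22°  ·
  (1,2): δ = 101.93°  ·
  (1,3): δ = 6.78°  ✓
  (1,4): δ = 33.15°  ✓
  (1,5): δ = 60.02°  ·
  (2,3): δ = 84.85°  ·
  (2,4): δ = 44.92°  ·
  (2,5): δ = 18.05°  ✓
  (3,4): δ = 140.07°  ·
  (3,5): δ = 113.20°  ·
  (4,5): δ = 153.13°  ·
antipodal pairs: 4

count = 4; pairs: (0,2), (1,3), (1,4), (2,5)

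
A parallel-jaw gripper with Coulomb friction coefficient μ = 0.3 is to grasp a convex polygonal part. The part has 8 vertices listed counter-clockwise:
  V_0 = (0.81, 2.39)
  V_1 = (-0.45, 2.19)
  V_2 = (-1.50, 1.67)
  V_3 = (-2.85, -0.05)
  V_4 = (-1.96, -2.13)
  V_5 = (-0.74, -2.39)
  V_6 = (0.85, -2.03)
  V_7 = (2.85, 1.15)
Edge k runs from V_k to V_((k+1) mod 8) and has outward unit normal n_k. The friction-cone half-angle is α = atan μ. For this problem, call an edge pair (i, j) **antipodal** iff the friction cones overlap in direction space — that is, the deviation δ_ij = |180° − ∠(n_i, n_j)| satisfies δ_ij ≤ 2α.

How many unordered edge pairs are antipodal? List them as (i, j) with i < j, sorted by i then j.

count = 6; pairs: (0,4), (0,5), (1,5), (1,6), (2,6), (4,7)

α = atan 0.3 = 16.70°;  2α = 33.40°
n_0 = (-0.1568, +0.9876)
n_1 = (-0.4438, +0.8961)
n_2 = (-0.7866, +0.6174)
n_3 = (-0.9194, -0.3934)
n_4 = (-0.2084, -0.9780)
n_5 = (+0.2208, -0.9753)
n_6 = (+0.8465, -0.5324)
n_7 = (+0.5194, +0.8545)
  (0,1): δ = 162.67°  ·
  (0,2): δ = 137.15°  ·
  (0,3): δ = 75.85°  ·
  (0,4): δ = 21.05°  ✓
  (0,5): δ = 3.74°  ✓
  (0,6): δ = 48.81°  ·
  (0,7): δ = 139.69°  ·
  (1,2): δ = 154.47°  ·
  (1,3): δ = 93.18°  ·
  (1,4): δ = 38.38°  ·
  (1,5): δ = 13.59°  ✓
  (1,6): δ = 31.49°  ✓
  (1,7): δ = 122.36°  ·
  (2,3): δ = 118.71°  ·
  (2,4): δ = 63.90°  ·
  (2,5): δ = 39.11°  ·
  (2,6): δ = 5.96°  ✓
  (2,7): δ = 96.83°  ·
  (3,4): δ = 125.20°  ·
  (3,5): δ = 100.41°  ·
  (3,6): δ = 55.33°  ·
  (3,7): δ = 35.54°  ·
  (4,5): δ = 155.21°  ·
  (4,6): δ = 110.14°  ·
  (4,7): δ = 19.26°  ✓
  (5,6): δ = 134.92°  ·
  (5,7): δ = 44.05°  ·
  (6,7): δ = 89.13°  ·
antipodal pairs: 6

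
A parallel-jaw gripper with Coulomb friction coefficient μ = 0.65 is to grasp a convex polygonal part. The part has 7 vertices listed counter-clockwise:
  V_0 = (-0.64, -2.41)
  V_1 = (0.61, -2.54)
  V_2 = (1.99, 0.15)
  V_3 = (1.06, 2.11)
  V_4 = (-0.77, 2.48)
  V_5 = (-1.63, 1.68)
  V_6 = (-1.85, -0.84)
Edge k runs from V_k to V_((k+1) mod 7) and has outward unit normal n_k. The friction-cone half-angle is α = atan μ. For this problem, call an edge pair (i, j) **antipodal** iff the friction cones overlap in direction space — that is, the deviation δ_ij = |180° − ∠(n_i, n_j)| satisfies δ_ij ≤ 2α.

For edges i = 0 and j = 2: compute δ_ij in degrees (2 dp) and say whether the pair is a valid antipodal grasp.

δ = 58.68°, valid

α = atan 0.65 = 33.02°;  2α = 66.05°
edge 0: e_0 = (+1.25, -0.13);  n_0 = (-0.1034, -0.9946)
edge 2: e_2 = (-0.93, +1.96);  n_2 = (+0.9035, +0.4287)
∠(n_0, n_2) = 121.32°
δ = |180° − 121.32°| = 58.68°
58.68° ≤ 2α = 66.05°  →  valid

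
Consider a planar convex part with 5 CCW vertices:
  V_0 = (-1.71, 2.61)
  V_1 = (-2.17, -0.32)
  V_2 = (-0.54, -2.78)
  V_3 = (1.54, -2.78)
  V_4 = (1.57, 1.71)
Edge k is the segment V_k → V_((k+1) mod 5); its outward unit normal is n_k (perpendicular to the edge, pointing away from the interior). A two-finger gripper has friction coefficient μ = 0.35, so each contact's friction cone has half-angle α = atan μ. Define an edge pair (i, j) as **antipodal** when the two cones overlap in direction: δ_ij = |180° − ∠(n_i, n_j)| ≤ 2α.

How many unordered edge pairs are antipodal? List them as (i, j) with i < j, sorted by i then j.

α = atan 0.35 = 19.29°;  2α = 38.58°
n_0 = (-0.9879, +0.1551)
n_1 = (-0.8336, -0.5524)
n_2 = (+0.0000, -1.0000)
n_3 = (+1.0000, -0.0067)
n_4 = (+0.2646, +0.9644)
  (0,1): δ = 137.55°  ·
  (0,2): δ = 81.08°  ·
  (0,3): δ = 8.54°  ✓
  (0,4): δ = 83.58°  ·
  (1,2): δ = 123.53°  ·
  (1,3): δ = 33.91°  ✓
  (1,4): δ = 41.13°  ·
  (2,3): δ = 90.38°  ·
  (2,4): δ = 15.34°  ✓
  (3,4): δ = 104.96°  ·
antipodal pairs: 3

count = 3; pairs: (0,3), (1,3), (2,4)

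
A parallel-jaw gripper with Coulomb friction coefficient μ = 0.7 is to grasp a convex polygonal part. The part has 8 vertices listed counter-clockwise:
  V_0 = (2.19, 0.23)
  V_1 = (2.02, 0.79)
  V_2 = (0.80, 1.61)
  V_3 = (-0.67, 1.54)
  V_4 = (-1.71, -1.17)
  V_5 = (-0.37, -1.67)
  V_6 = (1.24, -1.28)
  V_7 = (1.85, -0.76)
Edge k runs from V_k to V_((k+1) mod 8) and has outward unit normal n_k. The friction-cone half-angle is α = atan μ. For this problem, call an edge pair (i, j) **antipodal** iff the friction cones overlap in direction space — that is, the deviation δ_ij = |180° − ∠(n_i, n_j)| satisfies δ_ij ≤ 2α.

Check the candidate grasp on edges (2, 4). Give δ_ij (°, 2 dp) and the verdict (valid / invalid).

α = atan 0.7 = 34.99°;  2α = 69.98°
edge 2: e_2 = (-1.47, -0.07);  n_2 = (-0.0476, +0.9989)
edge 4: e_4 = (+1.34, -0.50);  n_4 = (-0.3496, -0.9369)
∠(n_2, n_4) = 156.81°
δ = |180° − 156.81°| = 23.19°
23.19° ≤ 2α = 69.98°  →  valid

δ = 23.19°, valid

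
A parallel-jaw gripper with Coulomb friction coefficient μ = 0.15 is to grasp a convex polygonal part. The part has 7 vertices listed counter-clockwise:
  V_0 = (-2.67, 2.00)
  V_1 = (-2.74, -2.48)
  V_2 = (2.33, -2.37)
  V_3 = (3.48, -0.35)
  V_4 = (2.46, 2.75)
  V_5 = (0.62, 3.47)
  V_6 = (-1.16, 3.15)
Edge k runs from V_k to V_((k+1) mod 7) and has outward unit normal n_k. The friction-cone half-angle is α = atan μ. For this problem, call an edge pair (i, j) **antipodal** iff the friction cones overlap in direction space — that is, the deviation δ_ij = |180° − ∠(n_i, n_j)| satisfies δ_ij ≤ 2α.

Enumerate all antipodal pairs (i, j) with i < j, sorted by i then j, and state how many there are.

α = atan 0.15 = 8.53°;  2α = 17.06°
n_0 = (-0.9999, +0.0156)
n_1 = (+0.0217, -0.9998)
n_2 = (+0.8690, -0.4947)
n_3 = (+0.9499, +0.3125)
n_4 = (+0.3644, +0.9312)
n_5 = (-0.1769, +0.9842)
n_6 = (-0.6059, +0.7956)
  (0,1): δ = 87.86°  ·
  (0,2): δ = 28.76°  ·
  (0,3): δ = 19.11°  ·
  (0,4): δ = 69.52°  ·
  (0,5): δ = 101.09°  ·
  (0,6): δ = 128.19°  ·
  (1,2): δ = 120.90°  ·
  (1,3): δ = 73.03°  ·
  (1,4): δ = 22.61°  ·
  (1,5): δ = 8.95°  ✓
  (1,6): δ = 36.05°  ·
  (2,3): δ = 132.13°  ·
  (2,4): δ = 81.72°  ·
  (2,5): δ = 50.16°  ·
  (2,6): δ = 23.05°  ·
  (3,4): δ = 129.58°  ·
  (3,5): δ = 98.02°  ·
  (3,6): δ = 70.92°  ·
  (4,5): δ = 148.44°  ·
  (4,6): δ = 121.34°  ·
  (5,6): δ = 152.90°  ·
antipodal pairs: 1

count = 1; pairs: (1,5)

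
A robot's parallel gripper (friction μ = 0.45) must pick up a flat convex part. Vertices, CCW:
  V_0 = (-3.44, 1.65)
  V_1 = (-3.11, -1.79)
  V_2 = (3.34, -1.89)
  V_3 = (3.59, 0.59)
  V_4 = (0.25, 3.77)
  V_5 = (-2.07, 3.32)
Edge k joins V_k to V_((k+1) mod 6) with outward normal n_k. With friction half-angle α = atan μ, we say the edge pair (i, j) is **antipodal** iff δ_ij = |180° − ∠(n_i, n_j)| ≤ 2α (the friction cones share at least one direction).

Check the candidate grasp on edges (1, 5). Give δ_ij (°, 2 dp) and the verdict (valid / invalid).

α = atan 0.45 = 24.23°;  2α = 48.46°
edge 1: e_1 = (+6.45, -0.10);  n_1 = (-0.0155, -0.9999)
edge 5: e_5 = (-1.37, -1.67);  n_5 = (-0.7731, +0.6342)
∠(n_1, n_5) = 128.48°
δ = |180° − 128.48°| = 51.52°
51.52° > 2α = 48.46°  →  invalid

δ = 51.52°, invalid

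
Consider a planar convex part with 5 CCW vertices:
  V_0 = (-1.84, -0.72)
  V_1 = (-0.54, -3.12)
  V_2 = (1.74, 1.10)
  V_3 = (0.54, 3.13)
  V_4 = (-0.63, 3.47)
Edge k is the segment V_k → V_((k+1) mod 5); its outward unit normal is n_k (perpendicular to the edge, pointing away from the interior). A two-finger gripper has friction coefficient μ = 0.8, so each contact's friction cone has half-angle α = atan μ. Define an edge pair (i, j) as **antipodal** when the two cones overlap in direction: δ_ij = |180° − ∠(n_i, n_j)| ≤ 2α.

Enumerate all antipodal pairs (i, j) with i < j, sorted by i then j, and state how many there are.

α = atan 0.8 = 38.66°;  2α = 77.32°
n_0 = (-0.8793, -0.4763)
n_1 = (+0.8798, -0.4753)
n_2 = (+0.8608, +0.5089)
n_3 = (+0.2791, +0.9603)
n_4 = (-0.9607, +0.2774)
  (0,1): δ = 56.82°  ✓
  (0,2): δ = 2.15°  ✓
  (0,3): δ = 45.35°  ✓
  (0,4): δ = 135.45°  ·
  (1,2): δ = 121.03°  ·
  (1,3): δ = 77.82°  ·
  (1,4): δ = 12.27°  ✓
  (2,3): δ = 136.79°  ·
  (2,4): δ = 46.70°  ✓
  (3,4): δ = 89.90°  ·
antipodal pairs: 5

count = 5; pairs: (0,1), (0,2), (0,3), (1,4), (2,4)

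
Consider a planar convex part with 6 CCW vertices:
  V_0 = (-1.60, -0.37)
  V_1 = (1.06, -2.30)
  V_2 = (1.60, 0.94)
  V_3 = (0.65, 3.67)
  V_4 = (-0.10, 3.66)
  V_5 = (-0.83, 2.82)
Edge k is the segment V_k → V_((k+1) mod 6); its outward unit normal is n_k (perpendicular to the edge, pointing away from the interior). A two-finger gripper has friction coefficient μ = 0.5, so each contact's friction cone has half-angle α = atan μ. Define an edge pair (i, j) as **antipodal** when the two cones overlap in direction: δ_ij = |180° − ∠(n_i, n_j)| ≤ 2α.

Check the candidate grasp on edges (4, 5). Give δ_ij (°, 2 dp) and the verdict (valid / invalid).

δ = 152.58°, invalid

α = atan 0.5 = 26.57°;  2α = 53.13°
edge 4: e_4 = (-0.73, -0.84);  n_4 = (-0.7548, +0.6560)
edge 5: e_5 = (-0.77, -3.19);  n_5 = (-0.9721, +0.2346)
∠(n_4, n_5) = 27.42°
δ = |180° − 27.42°| = 152.58°
152.58° > 2α = 53.13°  →  invalid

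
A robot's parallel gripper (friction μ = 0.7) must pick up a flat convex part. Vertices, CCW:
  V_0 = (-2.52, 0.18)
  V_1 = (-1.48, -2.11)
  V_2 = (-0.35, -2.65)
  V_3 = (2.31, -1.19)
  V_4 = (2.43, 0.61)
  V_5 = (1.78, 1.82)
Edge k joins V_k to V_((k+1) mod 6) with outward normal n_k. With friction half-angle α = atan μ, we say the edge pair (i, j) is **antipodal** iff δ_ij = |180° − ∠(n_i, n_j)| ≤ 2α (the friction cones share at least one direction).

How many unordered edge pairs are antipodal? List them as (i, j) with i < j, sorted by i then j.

count = 7; pairs: (0,3), (0,4), (1,3), (1,4), (1,5), (2,5), (3,5)

α = atan 0.7 = 34.99°;  2α = 69.98°
n_0 = (-0.9105, -0.4135)
n_1 = (-0.4312, -0.9023)
n_2 = (+0.4812, -0.8766)
n_3 = (+0.9978, -0.0665)
n_4 = (+0.8809, +0.4732)
n_5 = (-0.3564, +0.9343)
  (0,1): δ = 139.97°  ·
  (0,2): δ = 85.66°  ·
  (0,3): δ = 28.24°  ✓
  (0,4): δ = 3.82°  ✓
  (0,5): δ = 86.45°  ·
  (1,2): δ = 125.70°  ·
  (1,3): δ = 68.27°  ✓
  (1,4): δ = 36.21°  ✓
  (1,5): δ = 46.42°  ✓
  (2,3): δ = 122.58°  ·
  (2,4): δ = 90.52°  ·
  (2,5): δ = 7.88°  ✓
  (3,4): δ = 147.94°  ·
  (3,5): δ = 65.31°  ✓
  (4,5): δ = 97.37°  ·
antipodal pairs: 7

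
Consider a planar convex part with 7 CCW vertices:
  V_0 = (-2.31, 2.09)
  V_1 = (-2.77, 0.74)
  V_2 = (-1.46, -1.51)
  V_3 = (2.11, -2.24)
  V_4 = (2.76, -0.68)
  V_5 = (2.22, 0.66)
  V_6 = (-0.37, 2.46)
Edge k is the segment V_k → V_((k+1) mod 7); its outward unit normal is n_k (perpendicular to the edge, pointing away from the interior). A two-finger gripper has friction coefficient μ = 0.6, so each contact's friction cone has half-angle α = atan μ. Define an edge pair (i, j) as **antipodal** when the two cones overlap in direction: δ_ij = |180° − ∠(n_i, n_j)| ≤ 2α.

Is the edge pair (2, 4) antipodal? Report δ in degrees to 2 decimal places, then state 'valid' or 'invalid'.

α = atan 0.6 = 30.96°;  2α = 61.93°
edge 2: e_2 = (+3.57, -0.73);  n_2 = (-0.2003, -0.9797)
edge 4: e_4 = (-0.54, +1.34);  n_4 = (+0.9275, +0.3738)
∠(n_2, n_4) = 123.51°
δ = |180° − 123.51°| = 56.49°
56.49° ≤ 2α = 61.93°  →  valid

δ = 56.49°, valid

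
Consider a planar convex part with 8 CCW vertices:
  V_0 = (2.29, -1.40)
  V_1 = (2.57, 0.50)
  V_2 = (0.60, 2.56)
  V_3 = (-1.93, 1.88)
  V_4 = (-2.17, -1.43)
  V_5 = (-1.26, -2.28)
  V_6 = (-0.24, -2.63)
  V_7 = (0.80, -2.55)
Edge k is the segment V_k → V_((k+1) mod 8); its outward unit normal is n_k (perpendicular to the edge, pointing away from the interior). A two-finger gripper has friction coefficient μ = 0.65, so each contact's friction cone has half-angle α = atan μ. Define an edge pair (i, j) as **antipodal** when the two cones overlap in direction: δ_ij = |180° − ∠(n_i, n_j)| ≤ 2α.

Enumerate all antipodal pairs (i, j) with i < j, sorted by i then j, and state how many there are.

α = atan 0.65 = 33.02°;  2α = 66.05°
n_0 = (+0.9893, -0.1458)
n_1 = (+0.7227, +0.6911)
n_2 = (-0.2596, +0.9657)
n_3 = (-0.9974, +0.0723)
n_4 = (-0.6826, -0.7308)
n_5 = (-0.3246, -0.9459)
n_6 = (+0.0767, -0.9971)
n_7 = (+0.6110, -0.7916)
  (0,1): δ = 127.90°  ·
  (0,2): δ = 66.57°  ·
  (0,3): δ = 4.24°  ✓
  (0,4): δ = 55.34°  ✓
  (0,5): δ = 79.44°  ·
  (0,6): δ = 102.78°  ·
  (0,7): δ = 136.04°  ·
  (1,2): δ = 118.68°  ·
  (1,3): δ = 47.87°  ✓
  (1,4): δ = 3.23°  ✓
  (1,5): δ = 27.34°  ✓
  (1,6): δ = 50.68°  ✓
  (1,7): δ = 83.94°  ·
  (2,3): δ = 109.19°  ·
  (2,4): δ = 58.09°  ✓
  (2,5): δ = 33.98°  ✓
  (2,6): δ = 10.65°  ✓
  (2,7): δ = 22.62°  ✓
  (3,4): δ = 128.90°  ·
  (3,5): δ = 104.79°  ·
  (3,6): δ = 81.45°  ·
  (3,7): δ = 48.19°  ✓
  (4,5): δ = 155.89°  ·
  (4,6): δ = 132.55°  ·
  (4,7): δ = 99.29°  ·
  (5,6): δ = 156.66°  ·
  (5,7): δ = 123.40°  ·
  (6,7): δ = 146.74°  ·
antipodal pairs: 11

count = 11; pairs: (0,3), (0,4), (1,3), (1,4), (1,5), (1,6), (2,4), (2,5), (2,6), (2,7), (3,7)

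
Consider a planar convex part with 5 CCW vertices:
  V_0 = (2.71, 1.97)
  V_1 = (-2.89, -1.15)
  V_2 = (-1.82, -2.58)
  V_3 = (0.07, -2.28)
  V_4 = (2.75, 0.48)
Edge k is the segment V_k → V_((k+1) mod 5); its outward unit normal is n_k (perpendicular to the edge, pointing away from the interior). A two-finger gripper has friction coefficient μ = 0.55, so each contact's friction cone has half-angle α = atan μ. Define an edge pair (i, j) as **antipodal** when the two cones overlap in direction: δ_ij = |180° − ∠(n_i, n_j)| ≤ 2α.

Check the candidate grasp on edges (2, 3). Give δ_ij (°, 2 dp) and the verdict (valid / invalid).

α = atan 0.55 = 28.81°;  2α = 57.62°
edge 2: e_2 = (+1.89, +0.30);  n_2 = (+0.1568, -0.9876)
edge 3: e_3 = (+2.68, +2.76);  n_3 = (+0.7174, -0.6966)
∠(n_2, n_3) = 36.82°
δ = |180° − 36.82°| = 143.18°
143.18° > 2α = 57.62°  →  invalid

δ = 143.18°, invalid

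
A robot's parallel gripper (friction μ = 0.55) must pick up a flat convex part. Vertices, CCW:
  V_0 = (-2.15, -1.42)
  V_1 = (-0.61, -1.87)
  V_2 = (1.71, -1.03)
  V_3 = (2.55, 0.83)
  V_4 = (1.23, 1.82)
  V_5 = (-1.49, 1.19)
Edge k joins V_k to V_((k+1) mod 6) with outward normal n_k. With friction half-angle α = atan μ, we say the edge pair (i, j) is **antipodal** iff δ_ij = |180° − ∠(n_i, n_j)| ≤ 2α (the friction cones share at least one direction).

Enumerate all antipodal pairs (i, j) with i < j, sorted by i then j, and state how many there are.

count = 7; pairs: (0,3), (0,4), (1,3), (1,4), (1,5), (2,4), (2,5)

α = atan 0.55 = 28.81°;  2α = 57.62°
n_0 = (-0.2805, -0.9599)
n_1 = (+0.3404, -0.9403)
n_2 = (+0.9114, -0.4116)
n_3 = (+0.6000, +0.8000)
n_4 = (-0.2256, +0.9742)
n_5 = (-0.9695, +0.2452)
  (0,1): δ = 143.81°  ·
  (0,2): δ = 98.02°  ·
  (0,3): δ = 20.58°  ✓
  (0,4): δ = 29.33°  ✓
  (0,5): δ = 92.10°  ·
  (1,2): δ = 134.21°  ·
  (1,3): δ = 56.77°  ✓
  (1,4): δ = 6.86°  ✓
  (1,5): δ = 55.91°  ✓
  (2,3): δ = 102.57°  ·
  (2,4): δ = 52.65°  ✓
  (2,5): δ = 10.11°  ✓
  (3,4): δ = 130.09°  ·
  (3,5): δ = 67.32°  ·
  (4,5): δ = 117.23°  ·
antipodal pairs: 7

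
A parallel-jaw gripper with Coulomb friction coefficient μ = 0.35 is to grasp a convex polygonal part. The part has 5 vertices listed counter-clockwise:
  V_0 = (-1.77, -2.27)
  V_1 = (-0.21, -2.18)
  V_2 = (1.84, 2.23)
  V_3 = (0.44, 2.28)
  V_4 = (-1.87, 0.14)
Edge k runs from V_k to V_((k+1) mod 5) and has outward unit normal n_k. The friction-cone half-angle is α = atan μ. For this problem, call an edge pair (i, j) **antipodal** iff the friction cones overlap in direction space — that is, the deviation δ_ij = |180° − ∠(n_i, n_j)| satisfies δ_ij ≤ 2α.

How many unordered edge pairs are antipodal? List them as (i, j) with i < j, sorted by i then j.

α = atan 0.35 = 19.29°;  2α = 38.58°
n_0 = (+0.0576, -0.9983)
n_1 = (+0.9068, -0.4215)
n_2 = (+0.0357, +0.9994)
n_3 = (-0.6796, +0.7336)
n_4 = (-0.9991, -0.0415)
  (0,1): δ = 118.23°  ·
  (0,2): δ = 5.35°  ✓
  (0,3): δ = 39.51°  ·
  (0,4): δ = 89.07°  ·
  (1,2): δ = 67.11°  ·
  (1,3): δ = 22.26°  ✓
  (1,4): δ = 27.31°  ✓
  (2,3): δ = 135.14°  ·
  (2,4): δ = 85.58°  ·
  (3,4): δ = 130.44°  ·
antipodal pairs: 3

count = 3; pairs: (0,2), (1,3), (1,4)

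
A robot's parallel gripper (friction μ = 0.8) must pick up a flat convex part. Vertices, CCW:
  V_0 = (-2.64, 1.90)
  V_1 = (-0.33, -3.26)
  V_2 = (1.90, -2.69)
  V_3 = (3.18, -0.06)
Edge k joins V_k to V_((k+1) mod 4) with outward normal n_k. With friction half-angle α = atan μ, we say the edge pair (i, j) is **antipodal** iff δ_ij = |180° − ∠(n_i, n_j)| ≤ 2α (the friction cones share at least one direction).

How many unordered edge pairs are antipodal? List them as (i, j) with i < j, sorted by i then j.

α = atan 0.8 = 38.66°;  2α = 77.32°
n_0 = (-0.9127, -0.4086)
n_1 = (+0.2476, -0.9689)
n_2 = (+0.8992, -0.4376)
n_3 = (+0.3192, +0.9477)
  (0,1): δ = 99.78°  ·
  (0,2): δ = 50.07°  ✓
  (0,3): δ = 47.27°  ✓
  (1,2): δ = 130.29°  ·
  (1,3): δ = 32.95°  ✓
  (2,3): δ = 82.66°  ·
antipodal pairs: 3

count = 3; pairs: (0,2), (0,3), (1,3)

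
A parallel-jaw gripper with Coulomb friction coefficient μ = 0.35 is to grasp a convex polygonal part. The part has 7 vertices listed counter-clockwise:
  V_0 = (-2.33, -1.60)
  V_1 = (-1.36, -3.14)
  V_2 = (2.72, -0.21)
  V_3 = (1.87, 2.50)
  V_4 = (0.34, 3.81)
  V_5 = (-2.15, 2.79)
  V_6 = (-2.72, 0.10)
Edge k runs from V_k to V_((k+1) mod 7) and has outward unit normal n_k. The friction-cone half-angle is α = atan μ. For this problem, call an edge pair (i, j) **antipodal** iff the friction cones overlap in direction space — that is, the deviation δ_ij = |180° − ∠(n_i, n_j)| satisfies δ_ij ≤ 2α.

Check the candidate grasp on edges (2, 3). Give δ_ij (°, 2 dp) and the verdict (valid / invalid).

α = atan 0.35 = 19.29°;  2α = 38.58°
edge 2: e_2 = (-0.85, +2.71);  n_2 = (+0.9542, +0.2993)
edge 3: e_3 = (-1.53, +1.31);  n_3 = (+0.6504, +0.7596)
∠(n_2, n_3) = 32.02°
δ = |180° − 32.02°| = 147.98°
147.98° > 2α = 38.58°  →  invalid

δ = 147.98°, invalid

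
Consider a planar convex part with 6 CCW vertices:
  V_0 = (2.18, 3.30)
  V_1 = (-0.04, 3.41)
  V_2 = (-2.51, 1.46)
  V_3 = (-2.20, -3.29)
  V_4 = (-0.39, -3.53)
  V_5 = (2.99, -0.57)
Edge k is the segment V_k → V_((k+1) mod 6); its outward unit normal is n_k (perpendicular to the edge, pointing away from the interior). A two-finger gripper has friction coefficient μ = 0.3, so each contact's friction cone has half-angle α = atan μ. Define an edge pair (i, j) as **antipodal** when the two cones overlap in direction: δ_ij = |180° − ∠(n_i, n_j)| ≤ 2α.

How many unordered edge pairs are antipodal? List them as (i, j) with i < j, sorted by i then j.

count = 3; pairs: (0,3), (1,4), (2,5)

α = atan 0.3 = 16.70°;  2α = 33.40°
n_0 = (+0.0495, +0.9988)
n_1 = (-0.6196, +0.7849)
n_2 = (-0.9979, -0.0651)
n_3 = (-0.1314, -0.9913)
n_4 = (+0.6588, -0.7523)
n_5 = (+0.9788, +0.2049)
  (0,1): δ = 138.87°  ·
  (0,2): δ = 83.43°  ·
  (0,3): δ = 4.72°  ✓
  (0,4): δ = 44.05°  ·
  (0,5): δ = 104.66°  ·
  (1,2): δ = 124.56°  ·
  (1,3): δ = 45.84°  ·
  (1,4): δ = 2.92°  ✓
  (1,5): δ = 63.53°  ·
  (2,3): δ = 101.29°  ·
  (2,4): δ = 52.52°  ·
  (2,5): δ = 8.09°  ✓
  (3,4): δ = 131.24°  ·
  (3,5): δ = 70.63°  ·
  (4,5): δ = 119.39°  ·
antipodal pairs: 3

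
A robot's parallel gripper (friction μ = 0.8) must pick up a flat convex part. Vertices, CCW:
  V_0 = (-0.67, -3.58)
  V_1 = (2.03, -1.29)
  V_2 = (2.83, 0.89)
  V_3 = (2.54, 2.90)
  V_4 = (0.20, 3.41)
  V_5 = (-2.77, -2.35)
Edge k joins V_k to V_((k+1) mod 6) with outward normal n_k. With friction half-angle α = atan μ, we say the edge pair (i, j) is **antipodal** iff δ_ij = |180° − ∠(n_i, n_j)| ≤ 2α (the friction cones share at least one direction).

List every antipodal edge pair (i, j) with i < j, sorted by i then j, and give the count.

α = atan 0.8 = 38.66°;  2α = 77.32°
n_0 = (+0.6468, -0.7626)
n_1 = (+0.9388, -0.3445)
n_2 = (+0.9898, +0.1428)
n_3 = (+0.2129, +0.9771)
n_4 = (-0.8888, +0.4583)
n_5 = (-0.5054, -0.8629)
  (0,1): δ = 150.45°  ·
  (0,2): δ = 122.09°  ·
  (0,3): δ = 52.60°  ✓
  (0,4): δ = 22.42°  ✓
  (0,5): δ = 109.34°  ·
  (1,2): δ = 151.64°  ·
  (1,3): δ = 82.14°  ·
  (1,4): δ = 7.13°  ✓
  (1,5): δ = 79.79°  ·
  (2,3): δ = 110.51°  ·
  (2,4): δ = 35.49°  ✓
  (2,5): δ = 51.43°  ✓
  (3,4): δ = 104.98°  ·
  (3,5): δ = 18.06°  ✓
  (4,5): δ = 93.08°  ·
antipodal pairs: 6

count = 6; pairs: (0,3), (0,4), (1,4), (2,4), (2,5), (3,5)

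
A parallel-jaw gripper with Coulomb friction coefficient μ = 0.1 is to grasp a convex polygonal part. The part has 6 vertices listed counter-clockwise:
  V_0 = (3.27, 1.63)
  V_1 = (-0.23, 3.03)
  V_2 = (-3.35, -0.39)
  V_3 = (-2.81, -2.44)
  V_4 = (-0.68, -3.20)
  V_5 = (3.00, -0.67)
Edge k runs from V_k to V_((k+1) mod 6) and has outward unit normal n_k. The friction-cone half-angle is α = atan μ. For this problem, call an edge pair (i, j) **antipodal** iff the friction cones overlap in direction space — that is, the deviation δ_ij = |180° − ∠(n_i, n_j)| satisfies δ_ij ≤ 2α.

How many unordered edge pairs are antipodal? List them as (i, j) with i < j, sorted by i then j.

α = atan 0.1 = 5.71°;  2α = 11.42°
n_0 = (+0.3714, +0.9285)
n_1 = (-0.7388, +0.6740)
n_2 = (-0.9670, -0.2547)
n_3 = (-0.3361, -0.9418)
n_4 = (+0.5665, -0.8240)
n_5 = (+0.9932, -0.1166)
  (0,1): δ = 110.57°  ·
  (0,2): δ = 53.44°  ·
  (0,3): δ = 2.16°  ✓
  (0,4): δ = 56.31°  ·
  (0,5): δ = 105.11°  ·
  (1,2): δ = 122.87°  ·
  (1,3): δ = 67.26°  ·
  (1,4): δ = 13.12°  ·
  (1,5): δ = 35.68°  ·
  (2,3): δ = 124.39°  ·
  (2,4): δ = 70.25°  ·
  (2,5): δ = 21.45°  ·
  (3,4): δ = 125.85°  ·
  (3,5): δ = 77.06°  ·
  (4,5): δ = 131.20°  ·
antipodal pairs: 1

count = 1; pairs: (0,3)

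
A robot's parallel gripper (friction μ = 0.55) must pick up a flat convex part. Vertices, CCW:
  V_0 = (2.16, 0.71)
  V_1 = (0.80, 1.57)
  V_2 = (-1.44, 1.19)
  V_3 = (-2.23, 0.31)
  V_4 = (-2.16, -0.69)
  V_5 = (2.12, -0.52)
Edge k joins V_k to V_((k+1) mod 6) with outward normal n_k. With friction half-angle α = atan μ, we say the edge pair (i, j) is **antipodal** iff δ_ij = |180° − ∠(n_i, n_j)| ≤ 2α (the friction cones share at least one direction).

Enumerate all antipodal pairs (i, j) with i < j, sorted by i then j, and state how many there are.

α = atan 0.55 = 28.81°;  2α = 57.62°
n_0 = (+0.5345, +0.8452)
n_1 = (-0.1673, +0.9859)
n_2 = (-0.7441, +0.6680)
n_3 = (-0.9976, -0.0698)
n_4 = (+0.0397, -0.9992)
n_5 = (+0.9995, -0.0325)
  (0,1): δ = 138.06°  ·
  (0,2): δ = 99.61°  ·
  (0,3): δ = 53.69°  ✓
  (0,4): δ = 34.58°  ✓
  (0,5): δ = 120.44°  ·
  (1,2): δ = 141.54°  ·
  (1,3): δ = 95.62°  ·
  (1,4): δ = 7.35°  ✓
  (1,5): δ = 78.51°  ·
  (2,3): δ = 134.08°  ·
  (2,4): δ = 45.81°  ✓
  (2,5): δ = 40.05°  ✓
  (3,4): δ = 91.73°  ·
  (3,5): δ = 5.87°  ✓
  (4,5): δ = 94.14°  ·
antipodal pairs: 6

count = 6; pairs: (0,3), (0,4), (1,4), (2,4), (2,5), (3,5)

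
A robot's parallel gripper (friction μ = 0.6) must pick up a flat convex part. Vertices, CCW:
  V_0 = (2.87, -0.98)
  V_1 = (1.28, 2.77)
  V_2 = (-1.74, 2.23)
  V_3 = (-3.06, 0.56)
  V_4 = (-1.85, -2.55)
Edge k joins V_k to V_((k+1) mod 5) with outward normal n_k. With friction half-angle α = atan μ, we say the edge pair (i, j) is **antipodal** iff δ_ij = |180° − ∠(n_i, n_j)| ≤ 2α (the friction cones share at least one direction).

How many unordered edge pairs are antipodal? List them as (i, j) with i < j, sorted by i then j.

count = 4; pairs: (0,2), (0,3), (1,4), (2,4)

α = atan 0.6 = 30.96°;  2α = 61.93°
n_0 = (+0.9207, +0.3904)
n_1 = (-0.1760, +0.9844)
n_2 = (-0.7845, +0.6201)
n_3 = (-0.9319, -0.3626)
n_4 = (+0.3156, -0.9489)
  (0,1): δ = 102.84°  ·
  (0,2): δ = 61.30°  ✓
  (0,3): δ = 1.72°  ✓
  (0,4): δ = 85.42°  ·
  (1,2): δ = 138.46°  ·
  (1,3): δ = 78.88°  ·
  (1,4): δ = 8.26°  ✓
  (2,3): δ = 120.42°  ·
  (2,4): δ = 33.28°  ✓
  (3,4): δ = 92.86°  ·
antipodal pairs: 4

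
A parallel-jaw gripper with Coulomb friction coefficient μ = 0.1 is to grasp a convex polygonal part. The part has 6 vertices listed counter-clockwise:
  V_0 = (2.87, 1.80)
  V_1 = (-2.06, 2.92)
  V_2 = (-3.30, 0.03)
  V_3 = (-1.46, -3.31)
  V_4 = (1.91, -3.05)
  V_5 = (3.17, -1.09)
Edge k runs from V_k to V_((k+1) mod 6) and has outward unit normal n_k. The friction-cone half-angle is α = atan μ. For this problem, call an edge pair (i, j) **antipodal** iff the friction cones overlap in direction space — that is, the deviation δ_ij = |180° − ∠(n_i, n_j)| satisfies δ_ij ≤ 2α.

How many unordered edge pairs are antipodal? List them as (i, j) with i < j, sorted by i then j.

α = atan 0.1 = 5.71°;  2α = 11.42°
n_0 = (+0.2215, +0.9752)
n_1 = (-0.9190, +0.3943)
n_2 = (-0.8759, -0.4825)
n_3 = (+0.0769, -0.9970)
n_4 = (+0.8412, -0.5408)
n_5 = (+0.9947, +0.1033)
  (0,1): δ = 100.42°  ·
  (0,2): δ = 48.35°  ·
  (0,3): δ = 17.21°  ·
  (0,4): δ = 70.06°  ·
  (0,5): δ = 108.73°  ·
  (1,2): δ = 127.93°  ·
  (1,3): δ = 62.37°  ·
  (1,4): δ = 9.51°  ✓
  (1,5): δ = 29.15°  ·
  (2,3): δ = 114.44°  ·
  (2,4): δ = 61.59°  ·
  (2,5): δ = 22.92°  ·
  (3,4): δ = 127.15°  ·
  (3,5): δ = 88.49°  ·
  (4,5): δ = 141.34°  ·
antipodal pairs: 1

count = 1; pairs: (1,4)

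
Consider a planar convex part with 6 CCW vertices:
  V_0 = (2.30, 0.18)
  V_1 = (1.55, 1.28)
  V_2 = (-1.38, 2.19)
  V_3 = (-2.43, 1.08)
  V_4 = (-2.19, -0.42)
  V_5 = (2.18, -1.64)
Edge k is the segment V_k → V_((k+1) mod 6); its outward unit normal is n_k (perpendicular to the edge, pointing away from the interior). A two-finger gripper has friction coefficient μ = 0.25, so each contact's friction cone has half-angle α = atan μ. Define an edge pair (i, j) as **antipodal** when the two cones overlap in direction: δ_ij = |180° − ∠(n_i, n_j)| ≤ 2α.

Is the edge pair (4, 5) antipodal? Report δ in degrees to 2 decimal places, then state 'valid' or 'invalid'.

α = atan 0.25 = 14.04°;  2α = 28.07°
edge 4: e_4 = (+4.37, -1.22);  n_4 = (-0.2689, -0.9632)
edge 5: e_5 = (+0.12, +1.82);  n_5 = (+0.9978, -0.0658)
∠(n_4, n_5) = 101.83°
δ = |180° − 101.83°| = 78.17°
78.17° > 2α = 28.07°  →  invalid

δ = 78.17°, invalid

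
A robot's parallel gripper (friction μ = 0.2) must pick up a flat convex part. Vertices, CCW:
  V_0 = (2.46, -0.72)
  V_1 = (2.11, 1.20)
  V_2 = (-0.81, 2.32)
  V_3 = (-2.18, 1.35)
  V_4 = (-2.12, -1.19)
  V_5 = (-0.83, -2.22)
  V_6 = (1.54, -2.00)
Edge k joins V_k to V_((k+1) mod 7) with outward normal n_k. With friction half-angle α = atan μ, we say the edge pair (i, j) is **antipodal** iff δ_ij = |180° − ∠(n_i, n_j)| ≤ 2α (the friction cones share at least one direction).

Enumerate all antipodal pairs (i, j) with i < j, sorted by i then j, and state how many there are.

α = atan 0.2 = 11.31°;  2α = 22.62°
n_0 = (+0.9838, +0.1793)
n_1 = (+0.3581, +0.9337)
n_2 = (-0.5779, +0.8161)
n_3 = (-0.9997, -0.0236)
n_4 = (-0.6240, -0.7815)
n_5 = (+0.0924, -0.9957)
n_6 = (+0.8120, -0.5836)
  (0,1): δ = 121.32°  ·
  (0,2): δ = 65.03°  ·
  (0,3): δ = 8.98°  ✓
  (0,4): δ = 41.06°  ·
  (0,5): δ = 84.97°  ·
  (0,6): δ = 133.96°  ·
  (1,2): δ = 123.72°  ·
  (1,3): δ = 67.66°  ·
  (1,4): δ = 17.62°  ✓
  (1,5): δ = 26.29°  ·
  (1,6): δ = 75.28°  ·
  (2,3): δ = 123.95°  ·
  (2,4): δ = 73.91°  ·
  (2,5): δ = 30.00°  ·
  (2,6): δ = 18.99°  ✓
  (3,4): δ = 129.96°  ·
  (3,5): δ = 86.05°  ·
  (3,6): δ = 37.06°  ·
  (4,5): δ = 136.09°  ·
  (4,6): δ = 87.10°  ·
  (5,6): δ = 131.01°  ·
antipodal pairs: 3

count = 3; pairs: (0,3), (1,4), (2,6)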